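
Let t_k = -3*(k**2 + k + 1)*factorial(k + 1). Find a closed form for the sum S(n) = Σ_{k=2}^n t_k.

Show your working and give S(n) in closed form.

S(n) = -3*n*factorial(n + 2) + 18

t_(k+1)/t_k = (k + 2)*(k + (k + 1)**2 + 2)/(k**2 + k + 1).
Take A(k)=k + 2, B(k)=1, C(k)=k**2 + k + 1.
Solve (k + 2)·f(k+1) − (1)·f(k) = k**2 + k + 1.
Bound: deg f ≤ 1.
Match coefficients ⇒ f(k) = k - 1.
R(k) = B(k−1)·f(k)/C(k) = (k - 1)/(k**2 + k + 1); s_k = R·t_k = -3*(k - 1)*factorial(k + 1).
Verify: -3*(k**2 + k + 1)*factorial(k + 1) matches t_k.
Telescope: S(n) = s_(n+1) − s_(2) = -3*n*factorial(n + 2) − (-18) = -3*n*factorial(n + 2) + 18.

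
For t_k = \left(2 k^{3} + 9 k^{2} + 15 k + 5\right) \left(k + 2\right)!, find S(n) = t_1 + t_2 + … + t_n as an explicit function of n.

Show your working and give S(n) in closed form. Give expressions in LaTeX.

The ratio is (2*k**4 + 21*k**3 + 84*k**2 + 148*k + 93)/(2*k**3 + 9*k**2 + 15*k + 5).
Normal form (A,B,C) = (k + 3, 1, k**3 + 9*k**2/2 + 15*k/2 + 5/2).
Set up (k + 3)·f(k+1) − (1)·f(k) − (k**3 + 9*k**2/2 + 15*k/2 + 5/2) = 0.
From deg A=1, deg B=0, deg C=3: d=2.
Solving with deg f ≤ 2: f(k) = (2*k**2 + k - 2)/2.
Certificate R = B(k−1)f/C = (2*k**2 + k - 2)/(2*k**3 + 9*k**2 + 15*k + 5) gives s_k = (2*k**2 + k - 2)*factorial(k + 2).
s_(k+1) − s_k = (2*k**3 + 9*k**2 + 15*k + 5)*factorial(k + 2) = t_k.
Σ_(k=1)^n t_k = s_(n+1) − s_(1) = ((2*n**2 + 5*n + 1)*factorial(n + 3)) − (6), i.e. 2*n**2*factorial(n + 3) + 5*n*factorial(n + 3) + factorial(n + 3) - 6.

S(n) = 2 n^{2} \left(n + 3\right)! + 5 n \left(n + 3\right)! + \left(n + 3\right)! - 6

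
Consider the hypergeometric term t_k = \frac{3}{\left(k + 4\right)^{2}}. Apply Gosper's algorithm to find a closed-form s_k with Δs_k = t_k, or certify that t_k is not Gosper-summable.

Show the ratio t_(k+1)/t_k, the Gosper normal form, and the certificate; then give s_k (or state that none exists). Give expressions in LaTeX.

The ratio is (k + 4)**2/(k + 5)**2.
Gosper form: A/B · C(k+1)/C(k) with A=k**2 + 8*k + 16, B=k**2 + 10*k + 25, C=1.
Need (k**2 + 8*k + 16)·f(k+1) − (k**2 + 8*k + 16)·f(k) = 1.
Bound: deg f ≤ 0.
Put f(k) = c0: A·f(k+1) − B(k−1)·f(k) − C = -1; need -1 = 0 — inconsistent ⇒ no f, not summable.

no hypergeometric antidifference exists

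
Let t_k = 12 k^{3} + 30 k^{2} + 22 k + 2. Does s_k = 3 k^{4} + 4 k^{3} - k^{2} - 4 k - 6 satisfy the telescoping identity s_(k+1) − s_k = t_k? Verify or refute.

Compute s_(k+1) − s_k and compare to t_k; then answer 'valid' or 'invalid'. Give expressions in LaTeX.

valid (s_(k+1) − s_k reduces to t_k)

s_(k+1) = 3*k**4 + 16*k**3 + 29*k**2 + 18*k - 4
s_(k+1) − s_k = 12*k**3 + 30*k**2 + 22*k + 2
(s_(k+1) − s_k) − t_k = 0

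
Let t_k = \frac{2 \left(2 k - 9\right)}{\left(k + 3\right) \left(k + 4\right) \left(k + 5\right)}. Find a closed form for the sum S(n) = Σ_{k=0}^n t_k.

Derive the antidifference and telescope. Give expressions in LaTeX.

S(n) = \frac{- n^{2} - 25 n - 24}{4 \left(n^{2} + 9 n + 20\right)}

Step 1: r(k) = (k + 3)*(2*k - 7)/((k + 6)*(2*k - 9)).
Gosper form: A/B · C(k+1)/C(k) with A=k + 3, B=k + 6, C=k - 9/2.
Solve (k + 3)·f(k+1) − (k + 5)·f(k) = k - 9/2.
Bound: deg f ≤ 2.
Match coefficients ⇒ f(k) = -k*(k + 23)/16.
Certificate R = B(k−1)f/C = -k*(k + 5)*(k + 23)/(8*(2*k - 9)) gives s_k = k*(-k - 23)/(4*(k + 3)*(k + 4)).
Check: Δs_k = 2*(2*k - 9)/(k**3 + 12*k**2 + 47*k + 60). ✓
s_(n+1) = (-n**2 - 25*n - 24)/(4*(n**2 + 9*n + 20)) and s_(0) = 0, so S(n) = (-n**2 - 25*n - 24)/(4*(n**2 + 9*n + 20)).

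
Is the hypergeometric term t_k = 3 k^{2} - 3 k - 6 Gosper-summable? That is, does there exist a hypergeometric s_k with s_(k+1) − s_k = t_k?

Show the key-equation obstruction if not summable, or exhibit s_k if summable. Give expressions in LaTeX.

Yes. s_k = k \left(k^{2} - 3 k - 4\right).

The ratio is (k**2 + k - 2)/(k**2 - k - 2).
Take A(k)=1, B(k)=1, C(k)=k**2 - k - 2.
Solve (1)·f(k+1) − (1)·f(k) = k**2 - k - 2.
From deg A=0, deg B=0, deg C=2: d=3.
Coefficient equations give f(k) = k*(k - 4)*(k + 1)/3.
Get s_k = R·t_k = k*(k**2 - 3*k - 4) with R(k) = B(k−1)f(k)/C(k) = k*(k - 4)/(3*(k - 2)).
s_(k+1) − s_k = 3*k**2 - 3*k - 6 = t_k.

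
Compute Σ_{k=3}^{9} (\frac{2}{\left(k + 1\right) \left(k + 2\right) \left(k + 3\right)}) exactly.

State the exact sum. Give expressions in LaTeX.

Σ = 7/165

The ratio is (k + 1)/(k + 4).
Factor: A=k + 1; B=k + 4; C=1.
Need (k + 1)·f(k+1) − (k + 3)·f(k) = 1.
From deg A=1, deg B=1, deg C=0: d=2.
Match coefficients ⇒ f(k) = k*(k + 3)/4.
So s_k = (B(k−1)f/C)·t_k = (k*(k + 3)**2/4)·t_k = k*(k + 3)/(2*(k + 1)*(k + 2)).
Check: Δs_k = 2/(k**3 + 6*k**2 + 11*k + 6). ✓
Sum = s_(10) − s_(3); s_(10) = 65/132, s_(3) = 9/20 ⇒ 7/165.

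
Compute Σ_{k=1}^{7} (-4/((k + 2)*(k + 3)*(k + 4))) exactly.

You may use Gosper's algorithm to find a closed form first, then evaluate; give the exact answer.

r(k) = (k + 2)/(k + 5) after simplifying.
Normal form (A,B,C) = (k + 2, k + 5, 1).
Need (k + 2)·f(k+1) − (k + 4)·f(k) = 1.
d = 2 from the (1,1,0) case.
Coefficient equations give f(k) = k*(k + 5)/12.
R(k) = B(k−1)·f(k)/C(k) = k*(k + 4)*(k + 5)/12; s_k = R·t_k = k*(-k - 5)/(3*(k + 2)*(k + 3)).
Verify: -4/(k**3 + 9*k**2 + 26*k + 24) matches t_k.
Sum = s_(8) − s_(1); s_(8) = -52/165, s_(1) = -1/6 ⇒ -49/330.

Σ = -49/330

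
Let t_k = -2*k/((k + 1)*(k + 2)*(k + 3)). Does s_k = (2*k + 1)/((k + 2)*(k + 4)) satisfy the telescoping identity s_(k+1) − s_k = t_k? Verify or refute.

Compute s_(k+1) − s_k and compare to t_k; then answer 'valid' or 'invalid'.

Invalid: residual 3*(4*k**2 + 15*k + 3)/(k**5 + 15*k**4 + 85*k**3 + 225*k**2 + 274*k + 120) ≠ 0.

s_(k+1) = (2*k + 3)/((k + 3)*(k + 5))
s_(k+1) − s_k = (-2*k**2 - 4*k + 9)/(k**4 + 14*k**3 + 71*k**2 + 154*k + 120)
(s_(k+1) − s_k) − t_k = 3*(4*k**2 + 15*k + 3)/(k**5 + 15*k**4 + 85*k**3 + 225*k**2 + 274*k + 120)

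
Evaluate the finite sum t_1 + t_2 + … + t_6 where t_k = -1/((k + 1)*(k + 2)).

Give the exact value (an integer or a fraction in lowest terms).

Σ = -3/8

Ratio r(k) = (k + 1)/(k + 3).
A = k + 1, B = k + 3, C = 1.
f must satisfy (k + 1)·f(k+1) − (k + 2)·f(k) = 1.
Bound: deg f ≤ 1.
Coefficient equations give f(k) = k.
Then R = B(k−1)f/C = k*(k + 2), so s_k = R(k)·t_k = -k/(k + 1).
Check: Δs_k = -1/(k**2 + 3*k + 2). ✓
Sum = s_(7) − s_(1); s_(7) = -7/8, s_(1) = -1/2 ⇒ -3/8.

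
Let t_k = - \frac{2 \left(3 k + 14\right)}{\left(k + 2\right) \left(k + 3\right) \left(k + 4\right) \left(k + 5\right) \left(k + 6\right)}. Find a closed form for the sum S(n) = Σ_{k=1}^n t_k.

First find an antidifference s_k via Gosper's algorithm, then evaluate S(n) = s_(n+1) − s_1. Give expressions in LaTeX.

S(n) = \frac{n \left(- n^{2} - 13 n - 54\right)}{36 \left(n^{3} + 13 n^{2} + 54 n + 72\right)}

r(k) = (k + 2)*(3*k + 17)/((k + 7)*(3*k + 14)) after simplifying.
Take A(k)=k + 2, B(k)=k + 7, C(k)=k + 14/3.
Key eq: (k + 2)·f(k+1) = (k + 6)·f(k) + (k + 14/3).
deg f ≤ 4 (via 1,1,1).
A polynomial solution: f(k) = k*(k + 4)*(k**2 + 10*k + 31)/90.
Certificate R = B(k−1)f/C = k*(k + 4)*(k + 6)*(k**2 + 10*k + 31)/(30*(3*k + 14)) gives s_k = k*(-k**2 - 10*k - 31)/(15*(k**3 + 10*k**2 + 31*k + 30)).
s_(k+1) − s_k = 2*(-3*k - 14)/(k**5 + 20*k**4 + 155*k**3 + 580*k**2 + 1044*k + 720) = t_k.
Σ_(k=1)^n t_k = s_(n+1) − s_(1) = ((-n**3 - 13*n**2 - 54*n - 42)/(15*(n**3 + 13*n**2 + 54*n + 72))) − (-7/180), i.e. n*(-n**2 - 13*n - 54)/(36*(n**3 + 13*n**2 + 54*n + 72)).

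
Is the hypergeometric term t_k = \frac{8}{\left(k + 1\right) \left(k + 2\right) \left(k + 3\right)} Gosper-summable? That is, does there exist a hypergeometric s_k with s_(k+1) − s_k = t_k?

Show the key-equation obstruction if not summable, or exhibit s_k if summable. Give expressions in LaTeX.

Yes. s_k = \frac{2 k \left(k + 3\right)}{\left(k + 1\right) \left(k + 2\right)}.

Step 1: r(k) = (k + 1)/(k + 4).
So A=k + 1 and B=k + 4, with C=1.
Need (k + 1)·f(k+1) − (k + 3)·f(k) = 1.
Degrees (1,1,0) ⇒ d ≤ 2.
A polynomial solution: f(k) = k*(k + 3)/4.
R(k) = B(k−1)·f(k)/C(k) = k*(k + 3)**2/4; s_k = R·t_k = 2*k*(k + 3)/((k + 1)*(k + 2)).
Δs = 8/(k**3 + 6*k**2 + 11*k + 6), as required.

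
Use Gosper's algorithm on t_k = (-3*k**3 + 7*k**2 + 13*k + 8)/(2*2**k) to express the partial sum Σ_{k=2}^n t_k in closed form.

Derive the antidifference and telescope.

S(n) = 2**(-n - 2)*(-29*2**n + 6*n**3 + 22*n**2 + 26*n + 4)

Compute t_(k+1)/t_k: get (3*k**3 + 2*k**2 - 18*k - 25)/(2*(3*k**3 - 7*k**2 - 13*k - 8)).
Normal form (A,B,C) = (1/2, 1, k**3 - 7*k**2/3 - 13*k/3 - 8/3).
Set up (1/2)·f(k+1) − (1)·f(k) − (k**3 - 7*k**2/3 - 13*k/3 - 8/3) = 0.
deg f ≤ 3 (via 0,0,3).
Solve for f: f(k) = -2*(3*k**3 + 2*k**2 - 3)/3 (degree 3 ≤ 3).
Then R = B(k−1)f/C = -2*(3*k**3 + 2*k**2 - 3)/(3*k**3 - 7*k**2 - 13*k - 8), so s_k = R(k)·t_k = (3*k**3 + 2*k**2 - 3)/2**k.
Δs = (-3*k**3 + 7*k**2 + 13*k + 8)/(2*2**k), as required.
Telescope: S(n) = s_(n+1) − s_(2) = 2**(-n - 1)*(3*n**3 + 11*n**2 + 13*n + 2) − (29/4) = 2**(-n - 2)*(-29*2**n + 6*n**3 + 22*n**2 + 26*n + 4).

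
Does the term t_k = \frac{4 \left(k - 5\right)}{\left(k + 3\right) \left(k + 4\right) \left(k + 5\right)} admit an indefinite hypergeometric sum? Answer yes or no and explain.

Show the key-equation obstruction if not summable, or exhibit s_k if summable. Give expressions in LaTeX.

Compute t_(k+1)/t_k: get (k - 4)*(k + 3)/((k - 5)*(k + 6)).
Factor: A=k + 3; B=k + 6; C=k - 5.
Set up (k + 3)·f(k+1) − (k + 5)·f(k) − (k - 5) = 0.
From deg A=1, deg B=1, deg C=1: d=2.
Coefficient equations give f(k) = -k*(k + 19)/12.
So s_k = (B(k−1)f/C)·t_k = (-k*(k + 5)*(k + 19)/(12*(k - 5)))·t_k = k*(-k - 19)/(3*(k + 3)*(k + 4)).
s_(k+1) − s_k = 4*(k - 5)/(k**3 + 12*k**2 + 47*k + 60) = t_k.

Yes. s_k = \frac{k \left(- k - 19\right)}{3 \left(k + 3\right) \left(k + 4\right)}.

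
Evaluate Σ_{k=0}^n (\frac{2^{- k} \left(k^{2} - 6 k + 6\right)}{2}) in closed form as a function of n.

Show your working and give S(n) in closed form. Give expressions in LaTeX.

S(n) = 3 - \frac{2^{- n} n^{2}}{2} + 2^{- n} n

Ratio r(k) = (-6*k + (k + 1)**2)/(2*(k**2 - 6*k + 6)).
Take A(k)=1/2, B(k)=1, C(k)=k**2 - 6*k + 6.
Set up (1/2)·f(k+1) − (1)·f(k) − (k**2 - 6*k + 6) = 0.
From deg A=0, deg B=0, deg C=2: d=2.
Match coefficients ⇒ f(k) = -2*(k - 3)*(k - 1).
R(k) = B(k−1)·f(k)/C(k) = -2*(k - 3)*(k - 1)/(k**2 - 6*k + 6); s_k = R·t_k = (-k**2 + 4*k - 3)/2**k.
s_(k+1) − s_k = (k**2 - 6*k + 6)/(2*2**k) = t_k.
Σ_(k=0)^n t_k = s_(n+1) − s_(0) = (2**(-n - 1)*n*(2 - n)) − (-3), i.e. 3 - n**2/(2*2**n) + n/2**n.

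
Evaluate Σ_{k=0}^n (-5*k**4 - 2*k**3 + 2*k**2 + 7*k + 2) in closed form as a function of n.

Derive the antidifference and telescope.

t_(k+1)/t_k = (5*k**4 + 22*k**3 + 34*k**2 + 15*k - 4)/(5*k**4 + 2*k**3 - 2*k**2 - 7*k - 2).
Take A(k)=1, B(k)=1, C(k)=k**4 + 2*k**3/5 - 2*k**2/5 - 7*k/5 - 2/5.
f must satisfy (1)·f(k+1) − (1)·f(k) = k**4 + 2*k**3/5 - 2*k**2/5 - 7*k/5 - 2/5.
Degrees (0,0,4) ⇒ d ≤ 5.
Coefficient equations give f(k) = k*(k**4 - 2*k**3 - 2*k + 1)/5.
So s_k = (B(k−1)f/C)·t_k = (k*(k**4 - 2*k**3 - 2*k + 1)/(5*k**4 + 2*k**3 - 2*k**2 - 7*k - 2))·t_k = k*(-k**4 + 2*k**3 + 2*k - 1).
Verify: -5*k**4 - 2*k**3 + 2*k**2 + 7*k + 2 matches t_k.
Σ_(k=0)^n t_k = s_(n+1) − s_(0) = (-n**5 - 3*n**4 - 2*n**3 + 4*n**2 + 6*n + 2) − (0), i.e. -n**5 - 3*n**4 - 2*n**3 + 4*n**2 + 6*n + 2.

S(n) = -n**5 - 3*n**4 - 2*n**3 + 4*n**2 + 6*n + 2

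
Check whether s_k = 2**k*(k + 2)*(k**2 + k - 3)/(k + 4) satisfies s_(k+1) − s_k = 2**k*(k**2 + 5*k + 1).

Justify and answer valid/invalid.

Invalid: residual 2**(k + 1)*(-k**3 - 8*k**2 - 20*k - 7)/(k**2 + 9*k + 20) ≠ 0.

s_(k+1) = 2**(k + 1)*(k + 3)*(k + (k + 1)**2 - 2)/(k + 5)
s_(k+1) − s_k = 2**k*(k**4 + 12*k**3 + 50*k**2 + 69*k + 6)/(k**2 + 9*k + 20)
(s_(k+1) − s_k) − t_k = 2**(k + 1)*(-k**3 - 8*k**2 - 20*k - 7)/(k**2 + 9*k + 20)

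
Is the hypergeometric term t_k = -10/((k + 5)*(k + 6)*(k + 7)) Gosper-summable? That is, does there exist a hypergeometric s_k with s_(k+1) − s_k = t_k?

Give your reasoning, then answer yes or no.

Yes. s_k = k*(-k - 11)/(6*(k + 5)*(k + 6)).

r(k) = (k + 5)/(k + 8) after simplifying.
Factor: A=k + 5; B=k + 8; C=1.
Need (k + 5)·f(k+1) − (k + 7)·f(k) = 1.
From deg A=1, deg B=1, deg C=0: d=2.
A polynomial solution: f(k) = k*(k + 11)/60.
Then R = B(k−1)f/C = k*(k + 7)*(k + 11)/60, so s_k = R(k)·t_k = k*(-k - 11)/(6*(k + 5)*(k + 6)).
Verify: -10/(k**3 + 18*k**2 + 107*k + 210) matches t_k.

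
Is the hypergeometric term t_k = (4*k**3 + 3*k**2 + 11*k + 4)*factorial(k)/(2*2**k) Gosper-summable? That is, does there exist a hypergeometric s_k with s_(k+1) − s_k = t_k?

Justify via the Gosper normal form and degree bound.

Step 1: r(k) = (4*k**4 + 19*k**3 + 44*k**2 + 51*k + 22)/(2*(4*k**3 + 3*k**2 + 11*k + 4)).
Gosper form: A/B · C(k+1)/C(k) with A=k/2 + 1/2, B=1, C=k**3 + 3*k**2/4 + 11*k/4 + 1.
Set up (k/2 + 1/2)·f(k+1) − (1)·f(k) − (k**3 + 3*k**2/4 + 11*k/4 + 1) = 0.
d = 2 from the (1,0,3) case.
Solving with deg f ≤ 2: f(k) = (4*k**2 - k - 1)/2.
R(k) = B(k−1)·f(k)/C(k) = 2*(4*k**2 - k - 1)/(4*k**3 + 3*k**2 + 11*k + 4); s_k = R·t_k = (4*k**2 - k - 1)*factorial(k)/2**k.
Check: Δs_k = (4*k**3 + 3*k**2 + 11*k + 4)*factorial(k)/(2*2**k). ✓

Yes. s_k = (4*k**2 - k - 1)*factorial(k)/2**k.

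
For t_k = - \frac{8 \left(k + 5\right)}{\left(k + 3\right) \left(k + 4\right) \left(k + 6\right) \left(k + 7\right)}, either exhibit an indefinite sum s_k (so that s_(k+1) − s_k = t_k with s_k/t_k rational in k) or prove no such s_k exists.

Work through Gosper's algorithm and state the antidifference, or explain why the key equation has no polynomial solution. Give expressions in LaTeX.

s_k = \frac{2 k \left(- k - 9\right)}{9 \left(k^{2} + 9 k + 18\right)}

The ratio is (k + 3)*(k + 6)**2/((k + 5)**2*(k + 8)).
Factor: A=k + 3; B=k + 8; C=k**2 + 10*k + 25.
Set up (k + 3)·f(k+1) − (k + 7)·f(k) − (k**2 + 10*k + 25) = 0.
From deg A=1, deg B=1, deg C=2: d=4.
Solving with deg f ≤ 4: f(k) = k*(k + 4)*(k + 5)*(k + 9)/36.
Then R = B(k−1)f/C = k*(k + 4)*(k + 7)*(k + 9)/(36*(k + 5)), so s_k = R(k)·t_k = 2*k*(-k - 9)/(9*(k**2 + 9*k + 18)).
Check: Δs_k = 8*(-k - 5)/(k**4 + 20*k**3 + 145*k**2 + 450*k + 504). ✓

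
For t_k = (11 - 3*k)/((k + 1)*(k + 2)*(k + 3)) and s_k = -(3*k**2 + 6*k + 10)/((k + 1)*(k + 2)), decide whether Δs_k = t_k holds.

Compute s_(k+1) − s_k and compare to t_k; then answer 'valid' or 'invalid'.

Valid: the claim telescopes to t_k.

s_(k+1) = (-6*k - 3*(k + 1)**2 - 16)/((k + 2)*(k + 3))
s_(k+1) − s_k = (11 - 3*k)/(k**3 + 6*k**2 + 11*k + 6)
(s_(k+1) − s_k) − t_k = 0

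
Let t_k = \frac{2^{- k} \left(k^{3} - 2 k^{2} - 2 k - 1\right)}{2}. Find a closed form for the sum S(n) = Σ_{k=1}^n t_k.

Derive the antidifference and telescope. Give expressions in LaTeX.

S(n) = 2^{- n - 1} \left(9 \cdot 2^{n} - n^{3} - 4 n^{2} - 8 n - 9\right)

Ratio r(k) = (k**3 + k**2 - 3*k - 4)/(2*(k**3 - 2*k**2 - 2*k - 1)).
Gosper form: A/B · C(k+1)/C(k) with A=1/2, B=1, C=k**3 - 2*k**2 - 2*k - 1.
f must satisfy (1/2)·f(k+1) − (1)·f(k) = k**3 - 2*k**2 - 2*k - 1.
From deg A=0, deg B=0, deg C=3: d=3.
A polynomial solution: f(k) = -2*(k**3 + k**2 + 3*k + 4).
Get s_k = R·t_k = (-k**3 - k**2 - 3*k - 4)/2**k with R(k) = B(k−1)f(k)/C(k) = -2*(k**3 + k**2 + 3*k + 4)/(k**3 - 2*k**2 - 2*k - 1).
Verify: (k**3 - 2*k**2 - 2*k - 1)/(2*2**k) matches t_k.
s_(n+1) = 2**(-n - 1)*(-n**3 - 4*n**2 - 8*n - 9) and s_(1) = -9/2, so S(n) = 2**(-n - 1)*(9*2**n - n**3 - 4*n**2 - 8*n - 9).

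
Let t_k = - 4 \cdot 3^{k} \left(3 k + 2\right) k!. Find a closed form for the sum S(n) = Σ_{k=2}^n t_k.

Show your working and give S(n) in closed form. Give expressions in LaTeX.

S(n) = - 12 \cdot 3^{n} \left(n + 1\right)! + 72

r(k) = 3*(k + 1)*(3*k + 5)/(3*k + 2) after simplifying.
Gosper form: A/B · C(k+1)/C(k) with A=3*k + 3, B=1, C=k + 2/3.
Solve (3*k + 3)·f(k+1) − (1)·f(k) = k + 2/3.
From deg A=1, deg B=0, deg C=1: d=0.
Solve for f: f(k) = 1/3 (degree 0 ≤ 0).
R(k) = B(k−1)·f(k)/C(k) = 1/(3*k + 2); s_k = R·t_k = -4*3**k*factorial(k).
Check: Δs_k = -4*3**k*(3*k + 2)*factorial(k). ✓
Σ_(k=2)^n t_k = s_(n+1) − s_(2) = (-12*3**n*factorial(n + 1)) − (-72), i.e. -12*3**n*factorial(n + 1) + 72.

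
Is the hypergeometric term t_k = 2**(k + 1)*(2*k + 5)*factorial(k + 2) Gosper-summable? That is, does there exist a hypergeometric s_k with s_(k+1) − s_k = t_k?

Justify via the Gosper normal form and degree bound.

Yes. s_k = 2**(k + 1)*factorial(k + 2).

Step 1: r(k) = 2*(k + 3)*(2*k + 7)/(2*k + 5).
Gosper form: A/B · C(k+1)/C(k) with A=2*k + 6, B=1, C=k + 5/2.
Solve (2*k + 6)·f(k+1) − (1)·f(k) = k + 5/2.
Bound: deg f ≤ 0.
Solving with deg f ≤ 0: f(k) = 1/2.
Certificate R = B(k−1)f/C = 1/(2*k + 5) gives s_k = 2**(k + 1)*factorial(k + 2).
s_(k+1) − s_k = 2**(k + 1)*(2*k + 5)*factorial(k + 2) = t_k.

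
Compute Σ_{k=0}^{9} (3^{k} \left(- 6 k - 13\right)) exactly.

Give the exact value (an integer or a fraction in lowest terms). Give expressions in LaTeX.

Σ = -1889566

Step 1: r(k) = 3*(6*k + 19)/(6*k + 13).
A = 3, B = 1, C = k + 13/6.
f must satisfy (3)·f(k+1) − (1)·f(k) = k + 13/6.
deg f ≤ 1 (via 0,0,1).
Match coefficients ⇒ f(k) = (3*k + 2)/6.
So s_k = (B(k−1)f/C)·t_k = ((3*k + 2)/(6*k + 13))·t_k = 3**k*(-3*k - 2).
Verify: 3**k*(-6*k - 13) matches t_k.
Σ_(k=0)^(9) t_k = s_(10) − s_(0) = -1889568 − (-2) = -1889566.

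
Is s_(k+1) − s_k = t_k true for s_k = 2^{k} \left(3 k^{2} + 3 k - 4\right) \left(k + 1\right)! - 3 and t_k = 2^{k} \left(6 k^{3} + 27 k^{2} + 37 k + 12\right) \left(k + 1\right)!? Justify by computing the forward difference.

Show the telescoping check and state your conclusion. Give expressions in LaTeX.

Valid: the claim telescopes to t_k.

s_(k+1) = 2**(k + 1)*(3*k + 3*(k + 1)**2 - 1)*factorial(k + 2) - 3
s_(k+1) − s_k = 2**k*(6*k**3 + 27*k**2 + 37*k + 12)*factorial(k + 1)
(s_(k+1) − s_k) − t_k = 0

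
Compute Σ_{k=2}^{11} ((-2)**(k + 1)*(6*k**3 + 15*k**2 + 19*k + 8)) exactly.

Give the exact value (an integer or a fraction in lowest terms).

Σ = 29589328

The ratio is 2*(-6*k**3 - 33*k**2 - 67*k - 48)/(6*k**3 + 15*k**2 + 19*k + 8).
Take A(k)=-2, B(k)=1, C(k)=k**3 + 5*k**2/2 + 19*k/6 + 4/3.
Solve (-2)·f(k+1) − (1)·f(k) = k**3 + 5*k**2/2 + 19*k/6 + 4/3.
Bound: deg f ≤ 3.
Solving with deg f ≤ 3: f(k) = -k*(2*k**2 + k + 1)/6.
So s_k = (B(k−1)f/C)·t_k = (-k*(2*k**2 + k + 1)/(6*k**3 + 15*k**2 + 19*k + 8))·t_k = 2*(-2)**k*k*(2*k**2 + k + 1).
Verify: (-2)**(k + 1)*(6*k**3 + 15*k**2 + 19*k + 8) matches t_k.
Telescoping: Σ = s_(12) − s_(2) = 29589504 − (176) = 29589328.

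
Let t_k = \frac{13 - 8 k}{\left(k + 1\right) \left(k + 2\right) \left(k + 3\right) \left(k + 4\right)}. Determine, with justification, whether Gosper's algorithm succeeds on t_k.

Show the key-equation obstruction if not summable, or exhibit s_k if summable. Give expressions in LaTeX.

The ratio is (k + 1)*(8*k - 5)/((k + 5)*(8*k - 13)).
Normal form (A,B,C) = (k + 1, k + 5, k - 13/8).
Key eq: (k + 1)·f(k+1) = (k + 4)·f(k) + (k - 13/8).
d = 3 from the (1,1,1) case.
Solving with deg f ≤ 3: f(k) = -k*(k**2 + 6*k + 19)/16.
So s_k = (B(k−1)f/C)·t_k = (-k*(k + 4)*(k**2 + 6*k + 19)/(2*(8*k - 13)))·t_k = k*(k**2 + 6*k + 19)/(2*(k + 1)*(k + 2)*(k + 3)).
Check: Δs_k = (13 - 8*k)/(k**4 + 10*k**3 + 35*k**2 + 50*k + 24). ✓

Yes. s_k = \frac{k \left(k^{2} + 6 k + 19\right)}{2 \left(k + 1\right) \left(k + 2\right) \left(k + 3\right)}.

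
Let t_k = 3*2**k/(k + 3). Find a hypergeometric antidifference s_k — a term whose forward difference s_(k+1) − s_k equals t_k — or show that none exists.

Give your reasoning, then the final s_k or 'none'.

none (Gosper's algorithm certifies no s_k)

The ratio is 2*(k + 3)/(k + 4).
So A=2*k + 6 and B=k + 4, with C=1.
Set up (2*k + 6)·f(k+1) − (k + 3)·f(k) − (1) = 0.
d = -1 from the (1,1,0) case.
Bound -1 < 0, so the key equation has no polynomial solution.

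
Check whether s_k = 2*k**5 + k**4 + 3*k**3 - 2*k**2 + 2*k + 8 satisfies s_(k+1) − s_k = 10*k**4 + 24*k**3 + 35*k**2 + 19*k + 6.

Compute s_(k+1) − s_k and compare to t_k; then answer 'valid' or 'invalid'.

s_(k+1) = 2*k**5 + 11*k**4 + 27*k**3 + 33*k**2 + 21*k + 14
s_(k+1) − s_k = 10*k**4 + 24*k**3 + 35*k**2 + 19*k + 6
(s_(k+1) − s_k) − t_k = 0

Valid: the claim telescopes to t_k.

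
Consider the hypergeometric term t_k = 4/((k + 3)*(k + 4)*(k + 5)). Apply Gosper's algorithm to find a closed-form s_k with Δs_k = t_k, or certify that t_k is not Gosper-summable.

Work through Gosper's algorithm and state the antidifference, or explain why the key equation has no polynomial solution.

s_k = k*(k + 7)/(6*(k + 3)*(k + 4))

t_(k+1)/t_k = (k + 3)/(k + 6).
Take A(k)=k + 3, B(k)=k + 6, C(k)=1.
Solve (k + 3)·f(k+1) − (k + 5)·f(k) = 1.
deg f ≤ 2 (via 1,1,0).
Solve for f: f(k) = k*(k + 7)/24 (degree 2 ≤ 2).
R(k) = B(k−1)·f(k)/C(k) = k*(k + 5)*(k + 7)/24; s_k = R·t_k = k*(k + 7)/(6*(k + 3)*(k + 4)).
Δs = 4/(k**3 + 12*k**2 + 47*k + 60), as required.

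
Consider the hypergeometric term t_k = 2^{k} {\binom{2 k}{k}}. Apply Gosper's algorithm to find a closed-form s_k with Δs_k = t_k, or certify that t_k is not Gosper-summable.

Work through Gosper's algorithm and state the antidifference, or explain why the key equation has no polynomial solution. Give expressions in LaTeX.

no hypergeometric antidifference exists

Step 1: r(k) = 4*(2*k + 1)/(k + 1).
Gosper form: A/B · C(k+1)/C(k) with A=8*k + 4, B=k + 1, C=1.
f must satisfy (8*k + 4)·f(k+1) − (k)·f(k) = 1.
Bound: deg f ≤ -1.
d = -1 < 0 ⇒ no nonzero polynomial f; not summable.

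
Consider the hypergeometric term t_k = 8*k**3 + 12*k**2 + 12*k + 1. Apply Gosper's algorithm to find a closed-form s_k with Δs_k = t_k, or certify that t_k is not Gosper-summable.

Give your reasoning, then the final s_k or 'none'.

s_k = k*(2*k**3 + 2*k - 3)

r(k) = (8*k**3 + 36*k**2 + 60*k + 33)/(8*k**3 + 12*k**2 + 12*k + 1) after simplifying.
Take A(k)=1, B(k)=1, C(k)=k**3 + 3*k**2/2 + 3*k/2 + 1/8.
Need (1)·f(k+1) − (1)·f(k) = k**3 + 3*k**2/2 + 3*k/2 + 1/8.
deg f ≤ 4 (via 0,0,3).
Solving with deg f ≤ 4: f(k) = k*(2*k**3 + 2*k - 3)/8.
Certificate R = B(k−1)f/C = k*(2*k**3 + 2*k - 3)/(8*k**3 + 12*k**2 + 12*k + 1) gives s_k = k*(2*k**3 + 2*k - 3).
Δs = 8*k**3 + 12*k**2 + 12*k + 1, as required.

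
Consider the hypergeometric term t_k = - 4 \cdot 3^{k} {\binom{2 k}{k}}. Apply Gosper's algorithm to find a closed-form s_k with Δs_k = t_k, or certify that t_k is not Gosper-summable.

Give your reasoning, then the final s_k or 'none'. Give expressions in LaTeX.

Step 1: r(k) = 6*(2*k + 1)/(k + 1).
Normal form (A,B,C) = (12*k + 6, k + 1, 1).
Need (12*k + 6)·f(k+1) − (k)·f(k) = 1.
From deg A=1, deg B=1, deg C=0: d=-1.
Negative degree bound (-1): no f exists, t_k not Gosper-summable.

no hypergeometric antidifference exists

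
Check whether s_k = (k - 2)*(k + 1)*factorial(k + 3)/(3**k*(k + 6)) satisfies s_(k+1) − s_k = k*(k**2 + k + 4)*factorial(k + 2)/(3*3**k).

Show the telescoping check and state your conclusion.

Invalid: residual -(k**4 + 7*k**3 + 7*k**2 + 27*k + 6)*factorial(k + 2)/(3**k*(k + 6)*(k + 7)) ≠ 0.

s_(k+1) = (k - 1)*(k + 2)*factorial(k + 4)/(3*3**k*(k + 7))
s_(k+1) − s_k = (k**4 + 8*k**3 + 14*k**2 + 31*k - 6)*factorial(k + 3)/(3*3**k*(k + 6)*(k + 7))
(s_(k+1) − s_k) − t_k = -(k**4 + 7*k**3 + 7*k**2 + 27*k + 6)*factorial(k + 2)/(3**k*(k + 6)*(k + 7))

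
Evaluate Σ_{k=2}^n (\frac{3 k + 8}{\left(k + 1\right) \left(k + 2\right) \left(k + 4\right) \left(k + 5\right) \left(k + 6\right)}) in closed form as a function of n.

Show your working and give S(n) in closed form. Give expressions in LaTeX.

Step 1: r(k) = (k + 1)*(k + 4)*(3*k + 11)/((k + 3)*(k + 7)*(3*k + 8)).
A = k + 1, B = k + 7, C = k**2 + 17*k/3 + 8.
Key eq: (k + 1)·f(k+1) = (k + 6)·f(k) + (k**2 + 17*k/3 + 8).
Bound: deg f ≤ 5.
Coefficient equations give f(k) = k*(k + 2)*(k + 3)*(k**2 + 10*k + 29)/60.
Then R = B(k−1)f/C = k*(k + 2)*(k + 6)*(k**2 + 10*k + 29)/(20*(3*k + 8)), so s_k = R(k)·t_k = k*(k**2 + 10*k + 29)/(20*(k**3 + 10*k**2 + 29*k + 20)).
Check: Δs_k = (3*k + 8)/(k**5 + 18*k**4 + 121*k**3 + 372*k**2 + 508*k + 240). ✓
Σ_(k=2)^n t_k = s_(n+1) − s_(2) = ((n**3 + 13*n**2 + 52*n + 40)/(20*(n**3 + 13*n**2 + 52*n + 60))) − (53/1260), i.e. (n**3 + 13*n**2 + 52*n - 66)/(126*(n**3 + 13*n**2 + 52*n + 60)).

S(n) = \frac{n^{3} + 13 n^{2} + 52 n - 66}{126 \left(n^{3} + 13 n^{2} + 52 n + 60\right)}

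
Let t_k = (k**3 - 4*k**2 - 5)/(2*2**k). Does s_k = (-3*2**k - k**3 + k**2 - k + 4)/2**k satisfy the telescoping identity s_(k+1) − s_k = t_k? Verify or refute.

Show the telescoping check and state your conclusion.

valid; difference matches t_k

s_(k+1) = (-6*2**k - k - (k + 1)**3 + (k + 1)**2 + 3)/(2*2**k)
s_(k+1) − s_k = (k**3 - 4*k**2 - 5)/(2*2**k)
(s_(k+1) − s_k) − t_k = 0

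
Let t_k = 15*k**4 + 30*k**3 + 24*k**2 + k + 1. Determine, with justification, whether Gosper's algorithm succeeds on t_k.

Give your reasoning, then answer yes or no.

r(k) = (15*k**4 + 90*k**3 + 204*k**2 + 199*k + 71)/(15*k**4 + 30*k**3 + 24*k**2 + k + 1) after simplifying.
Take A(k)=1, B(k)=1, C(k)=k**4 + 2*k**3 + 8*k**2/5 + k/15 + 1/15.
f must satisfy (1)·f(k+1) − (1)·f(k) = k**4 + 2*k**3 + 8*k**2/5 + k/15 + 1/15.
deg f ≤ 5 (via 0,0,4).
Match coefficients ⇒ f(k) = k*(3*k**4 - 2*k**2 - 4*k + 4)/15.
So s_k = (B(k−1)f/C)·t_k = (k*(3*k**4 - 2*k**2 - 4*k + 4)/(15*k**4 + 30*k**3 + 24*k**2 + k + 1))·t_k = k*(3*k**4 - 2*k**2 - 4*k + 4).
Verify: 15*k**4 + 30*k**3 + 24*k**2 + k + 1 matches t_k.

Yes. s_k = k*(3*k**4 - 2*k**2 - 4*k + 4).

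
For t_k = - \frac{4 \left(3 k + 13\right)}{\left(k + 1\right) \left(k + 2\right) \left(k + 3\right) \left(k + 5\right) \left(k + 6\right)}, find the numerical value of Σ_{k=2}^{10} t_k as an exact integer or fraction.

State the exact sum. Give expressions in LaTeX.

Σ = -67/1456

The ratio is (k + 1)*(k + 5)*(3*k + 16)/((k + 4)*(k + 7)*(3*k + 13)).
Normal form (A,B,C) = (k + 1, k + 7, k**2 + 25*k/3 + 52/3).
Set up (k + 1)·f(k+1) − (k + 6)·f(k) − (k**2 + 25*k/3 + 52/3) = 0.
From deg A=1, deg B=1, deg C=2: d=5.
Solving with deg f ≤ 5: f(k) = k*(k + 3)*(k + 4)*(k**2 + 8*k + 17)/30.
R(k) = B(k−1)·f(k)/C(k) = k*(k + 3)*(k + 6)*(k**2 + 8*k + 17)/(10*(3*k + 13)); s_k = R·t_k = 2*k*(-k**2 - 8*k - 17)/(5*(k**3 + 8*k**2 + 17*k + 10)).
Δs = 4*(-3*k - 13)/(k**5 + 17*k**4 + 107*k**3 + 307*k**2 + 396*k + 180), as required.
Σ_(k=2)^(10) t_k = s_(11) − s_(2) = -1243/3120 − (-37/105) = -67/1456.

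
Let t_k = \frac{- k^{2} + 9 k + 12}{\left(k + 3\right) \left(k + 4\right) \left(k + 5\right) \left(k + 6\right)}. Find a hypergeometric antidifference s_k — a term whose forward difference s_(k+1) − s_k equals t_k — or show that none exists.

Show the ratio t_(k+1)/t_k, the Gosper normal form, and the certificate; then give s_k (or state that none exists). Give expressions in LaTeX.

r(k) = (k + 3)*(9*k - (k + 1)**2 + 21)/((k + 7)*(-k**2 + 9*k + 12)) after simplifying.
Normal form (A,B,C) = (k + 3, k + 7, k**2 - 9*k - 12).
f must satisfy (k + 3)·f(k+1) − (k + 6)·f(k) = k**2 - 9*k - 12.
d = 3 from the (1,1,2) case.
Match coefficients ⇒ f(k) = -k*(k**2 + 27*k + 32)/15.
Certificate R = B(k−1)f/C = -k*(k + 6)*(k**2 + 27*k + 32)/(15*(k**2 - 9*k - 12)) gives s_k = k*(k**2 + 27*k + 32)/(15*(k + 3)*(k + 4)*(k + 5)).
Check: Δs_k = (-k**2 + 9*k + 12)/(k**4 + 18*k**3 + 119*k**2 + 342*k + 360). ✓

s_k = \frac{k \left(k^{2} + 27 k + 32\right)}{15 \left(k + 3\right) \left(k + 4\right) \left(k + 5\right)}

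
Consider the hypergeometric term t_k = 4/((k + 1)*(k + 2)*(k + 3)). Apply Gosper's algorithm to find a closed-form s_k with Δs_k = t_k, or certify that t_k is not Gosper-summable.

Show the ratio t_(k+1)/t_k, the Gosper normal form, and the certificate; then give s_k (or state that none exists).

Step 1: r(k) = (k + 1)/(k + 4).
Gosper form: A/B · C(k+1)/C(k) with A=k + 1, B=k + 4, C=1.
Need (k + 1)·f(k+1) − (k + 3)·f(k) = 1.
From deg A=1, deg B=1, deg C=0: d=2.
Coefficient equations give f(k) = k*(k + 3)/4.
So s_k = (B(k−1)f/C)·t_k = (k*(k + 3)**2/4)·t_k = k*(k + 3)/((k + 1)*(k + 2)).
s_(k+1) − s_k = 4/(k**3 + 6*k**2 + 11*k + 6) = t_k.

s_k = k*(k + 3)/((k + 1)*(k + 2))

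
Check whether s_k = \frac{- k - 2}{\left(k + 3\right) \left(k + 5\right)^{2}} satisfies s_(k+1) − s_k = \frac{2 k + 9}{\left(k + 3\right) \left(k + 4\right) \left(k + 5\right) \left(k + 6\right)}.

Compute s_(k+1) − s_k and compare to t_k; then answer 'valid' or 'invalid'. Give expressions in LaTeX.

Invalid: residual \frac{3 \left(- 3 k^{2} - 29 k - 69\right)}{k^{6} + 29 k^{5} + 347 k^{4} + 2191 k^{3} + 7692 k^{2} + 14220 k + 10800} ≠ 0.

s_(k+1) = (-k - 3)/((k + 4)*(k + 6)**2)
s_(k+1) − s_k = ((k + 2)*(k + 4)*(k + 6)**2 - (k + 3)**2*(k + 5)**2)/((k + 3)*(k + 4)*(k + 5)**2*(k + 6)**2)
(s_(k+1) − s_k) − t_k = 3*(-3*k**2 - 29*k - 69)/(k**6 + 29*k**5 + 347*k**4 + 2191*k**3 + 7692*k**2 + 14220*k + 10800)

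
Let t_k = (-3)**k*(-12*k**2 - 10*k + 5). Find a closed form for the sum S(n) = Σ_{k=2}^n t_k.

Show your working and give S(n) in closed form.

Compute t_(k+1)/t_k: get 3*(-12*k**2 - 34*k - 17)/(12*k**2 + 10*k - 5).
Gosper form: A/B · C(k+1)/C(k) with A=-3, B=1, C=k**2 + 5*k/6 - 5/12.
Set up (-3)·f(k+1) − (1)·f(k) − (k**2 + 5*k/6 - 5/12) = 0.
Degrees (0,0,2) ⇒ d ≤ 2.
Solving with deg f ≤ 2: f(k) = -(3*k**2 - 2*k - 2)/12.
R(k) = B(k−1)·f(k)/C(k) = -(3*k**2 - 2*k - 2)/(12*k**2 + 10*k - 5); s_k = R·t_k = (-3)**k*(3*k**2 - 2*k - 2).
Δs = (-3)**k*(-12*k**2 - 10*k + 5), as required.
s_(n+1) = (-3)**(n + 1)*(3*n**2 + 4*n - 1) and s_(2) = 54, so S(n) = -9*(-3)**n*n**2 - 12*(-3)**n*n + 3*(-3)**n - 54.

S(n) = -9*(-3)**n*n**2 - 12*(-3)**n*n + 3*(-3)**n - 54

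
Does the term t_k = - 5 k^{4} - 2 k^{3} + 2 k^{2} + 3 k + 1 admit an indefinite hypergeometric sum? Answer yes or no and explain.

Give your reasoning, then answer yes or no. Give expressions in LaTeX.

Yes. s_k = k^{4} \left(2 - k\right).

Step 1: r(k) = (5*k**4 + 22*k**3 + 34*k**2 + 19*k + 1)/(5*k**4 + 2*k**3 - 2*k**2 - 3*k - 1).
Gosper form: A/B · C(k+1)/C(k) with A=1, B=1, C=k**4 + 2*k**3/5 - 2*k**2/5 - 3*k/5 - 1/5.
Need (1)·f(k+1) − (1)·f(k) = k**4 + 2*k**3/5 - 2*k**2/5 - 3*k/5 - 1/5.
From deg A=0, deg B=0, deg C=4: d=5.
Match coefficients ⇒ f(k) = k**4*(k - 2)/5.
So s_k = (B(k−1)f/C)·t_k = (k**4*(k - 2)/(5*k**4 + 2*k**3 - 2*k**2 - 3*k - 1))·t_k = k**4*(2 - k).
Δs = k**4*(k - 2) + (1 - k)*(k + 1)**4, as required.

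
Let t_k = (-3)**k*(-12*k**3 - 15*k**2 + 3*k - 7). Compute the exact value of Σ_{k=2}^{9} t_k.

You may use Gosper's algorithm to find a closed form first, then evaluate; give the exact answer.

The ratio is 3*(-12*k**3 - 51*k**2 - 63*k - 31)/(12*k**3 + 15*k**2 - 3*k + 7).
So A=-3 and B=1, with C=k**3 + 5*k**2/4 - k/4 + 7/12.
Set up (-3)·f(k+1) − (1)·f(k) − (k**3 + 5*k**2/4 - k/4 + 7/12) = 0.
Bound: deg f ≤ 3.
Match coefficients ⇒ f(k) = -(3*k**3 - 3*k**2 - 3*k + 4)/12.
R(k) = B(k−1)·f(k)/C(k) = -(3*k**3 - 3*k**2 - 3*k + 4)/(12*k**3 + 15*k**2 - 3*k + 7); s_k = R·t_k = (-3)**k*(3*k**3 - 3*k**2 - 3*k + 4).
Verify: (-3)**k*(-12*k**3 - 15*k**2 + 3*k - 7) matches t_k.
Evaluate s at k=10 and k=2: 157897026 and 90; difference 157896936.

Σ = 157896936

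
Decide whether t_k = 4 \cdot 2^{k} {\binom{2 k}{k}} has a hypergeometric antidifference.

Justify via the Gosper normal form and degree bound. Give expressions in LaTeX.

No — key equation has no polynomial f.

The ratio is 4*(2*k + 1)/(k + 1).
A = 8*k + 4, B = k + 1, C = 1.
f must satisfy (8*k + 4)·f(k+1) − (k)·f(k) = 1.
deg f ≤ -1 (via 1,1,0).
deg f ≤ -1 is impossible — no certificate.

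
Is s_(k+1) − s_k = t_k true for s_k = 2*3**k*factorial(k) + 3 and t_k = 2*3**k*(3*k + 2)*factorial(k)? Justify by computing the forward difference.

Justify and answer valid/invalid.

Valid: the claim telescopes to t_k.

s_(k+1) = 6*3**k*k*factorial(k) + 6*3**k*factorial(k) + 3
s_(k+1) − s_k = 2*3**k*(3*k + 2)*factorial(k)
(s_(k+1) − s_k) − t_k = 0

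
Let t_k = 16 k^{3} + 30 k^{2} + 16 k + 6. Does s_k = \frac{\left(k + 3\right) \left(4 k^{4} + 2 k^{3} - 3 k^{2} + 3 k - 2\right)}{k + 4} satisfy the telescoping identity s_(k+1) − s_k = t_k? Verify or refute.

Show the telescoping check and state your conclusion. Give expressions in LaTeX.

Invalid: residual \frac{- 12 k^{4} - 92 k^{3} - 139 k^{2} - 67 k - 26}{k^{2} + 9 k + 20} ≠ 0.

s_(k+1) = (4*k**5 + 34*k**4 + 99*k**3 + 127*k**2 + 80*k + 16)/(k + 5)
s_(k+1) − s_k = (16*k**5 + 162*k**4 + 514*k**3 + 611*k**2 + 307*k + 94)/(k**2 + 9*k + 20)
(s_(k+1) − s_k) − t_k = (-12*k**4 - 92*k**3 - 139*k**2 - 67*k - 26)/(k**2 + 9*k + 20)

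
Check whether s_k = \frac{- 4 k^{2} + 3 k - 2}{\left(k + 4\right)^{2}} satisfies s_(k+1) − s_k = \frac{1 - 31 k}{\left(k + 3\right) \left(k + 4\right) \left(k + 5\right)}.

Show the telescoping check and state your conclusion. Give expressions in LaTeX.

s_(k+1) = (3*k - 4*(k + 1)**2 + 1)/(k + 5)**2
s_(k+1) − s_k = (-35*k**2 - 159*k + 2)/(k**4 + 18*k**3 + 121*k**2 + 360*k + 400)
(s_(k+1) − s_k) − t_k = 2*(-2*k**3 + 7*k**2 + 68*k - 7)/(k**5 + 21*k**4 + 175*k**3 + 723*k**2 + 1480*k + 1200)

Invalid: residual \frac{2 \left(- 2 k^{3} + 7 k^{2} + 68 k - 7\right)}{k^{5} + 21 k^{4} + 175 k^{3} + 723 k^{2} + 1480 k + 1200} ≠ 0.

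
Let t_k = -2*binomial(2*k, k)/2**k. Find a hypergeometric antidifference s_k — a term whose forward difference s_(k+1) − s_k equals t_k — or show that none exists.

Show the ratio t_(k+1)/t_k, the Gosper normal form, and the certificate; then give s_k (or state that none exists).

none (Gosper's algorithm certifies no s_k)

Compute t_(k+1)/t_k: get (2*k + 1)/(k + 1).
Factor: A=2*k + 1; B=k + 1; C=1.
Solve (2*k + 1)·f(k+1) − (k)·f(k) = 1.
deg f ≤ -1 (via 1,1,0).
d = -1 < 0 ⇒ no nonzero polynomial f; not summable.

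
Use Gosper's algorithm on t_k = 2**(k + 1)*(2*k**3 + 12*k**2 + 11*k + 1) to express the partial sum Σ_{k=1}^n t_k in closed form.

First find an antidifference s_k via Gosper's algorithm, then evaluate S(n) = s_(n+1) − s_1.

t_(k+1)/t_k = 2*(2*k**3 + 18*k**2 + 41*k + 26)/(2*k**3 + 12*k**2 + 11*k + 1).
Factor: A=2; B=1; C=k**3 + 6*k**2 + 11*k/2 + 1/2.
Need (2)·f(k+1) − (1)·f(k) = k**3 + 6*k**2 + 11*k/2 + 1/2.
deg f ≤ 3 (via 0,0,3).
Match coefficients ⇒ f(k) = (k - 1)*(2*k**2 + 2*k + 1)/2.
Certificate R = B(k−1)f/C = (k - 1)*(2*k**2 + 2*k + 1)/((k + 1)*(2*k**2 + 10*k + 1)) gives s_k = 2**(k + 1)*(2*k**3 - k - 1).
Verify: 2**(k + 1)*(-2*k**3 - k + 4*(k + 1)**3 - 3) matches t_k.
Telescope: S(n) = s_(n+1) − s_(1) = 2**(n + 2)*n*(2*n**2 + 6*n + 5) − (0) = 2**(n + 2)*n*(2*n**2 + 6*n + 5).

S(n) = 2**(n + 2)*n*(2*n**2 + 6*n + 5)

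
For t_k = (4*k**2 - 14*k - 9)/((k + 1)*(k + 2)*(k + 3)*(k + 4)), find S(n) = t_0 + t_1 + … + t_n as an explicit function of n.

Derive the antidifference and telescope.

S(n) = (-n**3 - 21*n**2 - 47*n - 27)/(3*(n**3 + 9*n**2 + 26*n + 24))

Ratio r(k) = (k + 1)*(14*k - 4*(k + 1)**2 + 23)/((k + 5)*(-4*k**2 + 14*k + 9)).
A = k + 1, B = k + 5, C = k**2 - 7*k/2 - 9/4.
Key eq: (k + 1)·f(k+1) = (k + 4)·f(k) + (k**2 - 7*k/2 - 9/4).
Bound: deg f ≤ 3.
Match coefficients ⇒ f(k) = -k*(k**2 + 18*k + 8)/12.
R(k) = B(k−1)·f(k)/C(k) = -k*(k + 4)*(k**2 + 18*k + 8)/(3*(4*k**2 - 14*k - 9)); s_k = R·t_k = k*(-k**2 - 18*k - 8)/(3*(k + 1)*(k + 2)*(k + 3)).
Verify: (4*k**2 - 14*k - 9)/(k**4 + 10*k**3 + 35*k**2 + 50*k + 24) matches t_k.
Telescope: S(n) = s_(n+1) − s_(0) = (-n**3 - 21*n**2 - 47*n - 27)/(3*(n**3 + 9*n**2 + 26*n + 24)) − (0) = (-n**3 - 21*n**2 - 47*n - 27)/(3*(n**3 + 9*n**2 + 26*n + 24)).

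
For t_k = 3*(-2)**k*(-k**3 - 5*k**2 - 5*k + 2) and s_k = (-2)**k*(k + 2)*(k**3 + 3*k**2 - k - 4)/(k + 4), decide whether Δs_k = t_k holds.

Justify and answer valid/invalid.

s_(k+1) = 2*(-2)**k*(k + 3)*(k - (k + 1)**3 - 3*(k + 1)**2 + 5)/(k + 5)
s_(k+1) − s_k = (-2)**k*(-3*k**5 - 36*k**4 - 154*k**3 - 273*k**2 - 140*k + 64)/(k**2 + 9*k + 20)
(s_(k+1) − s_k) − t_k = (-2)**(k + 1)*(-3*k**4 - 28*k**3 - 78*k**2 - 53*k + 28)/(k**2 + 9*k + 20)

Invalid: residual (-2)**(k + 1)*(-3*k**4 - 28*k**3 - 78*k**2 - 53*k + 28)/(k**2 + 9*k + 20) ≠ 0.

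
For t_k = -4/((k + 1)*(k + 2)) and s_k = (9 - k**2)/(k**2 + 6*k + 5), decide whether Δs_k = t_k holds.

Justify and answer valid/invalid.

Invalid: residual 2*(-k**2 + 5*k + 26)/(k**4 + 14*k**3 + 65*k**2 + 112*k + 60) ≠ 0.

s_(k+1) = (9 - (k + 1)**2)/(6*k + (k + 1)**2 + 11)
s_(k+1) − s_k = 2*(-3*k**2 - 17*k - 34)/(k**4 + 14*k**3 + 65*k**2 + 112*k + 60)
(s_(k+1) − s_k) − t_k = 2*(-k**2 + 5*k + 26)/(k**4 + 14*k**3 + 65*k**2 + 112*k + 60)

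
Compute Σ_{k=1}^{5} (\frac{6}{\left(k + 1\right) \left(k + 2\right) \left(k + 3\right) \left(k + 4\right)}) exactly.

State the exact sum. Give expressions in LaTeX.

The ratio is (k + 1)/(k + 5).
Take A(k)=k + 1, B(k)=k + 5, C(k)=1.
f must satisfy (k + 1)·f(k+1) − (k + 4)·f(k) = 1.
d = 3 from the (1,1,0) case.
A polynomial solution: f(k) = k*(k**2 + 6*k + 11)/18.
So s_k = (B(k−1)f/C)·t_k = (k*(k + 4)*(k**2 + 6*k + 11)/18)·t_k = k*(k**2 + 6*k + 11)/(3*(k + 1)*(k + 2)*(k + 3)).
Verify: 6/(k**4 + 10*k**3 + 35*k**2 + 50*k + 24) matches t_k.
Evaluate s at k=6 and k=1: 83/252 and 1/4; difference 5/63.

Σ = 5/63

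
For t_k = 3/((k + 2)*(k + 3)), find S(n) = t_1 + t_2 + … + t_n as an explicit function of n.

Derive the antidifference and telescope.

S(n) = n/(n + 3)

Step 1: r(k) = (k + 2)/(k + 4).
Gosper form: A/B · C(k+1)/C(k) with A=k + 2, B=k + 4, C=1.
Need (k + 2)·f(k+1) − (k + 3)·f(k) = 1.
d = 1 from the (1,1,0) case.
Solving with deg f ≤ 1: f(k) = k/2.
Get s_k = R·t_k = 3*k/(2*(k + 2)) with R(k) = B(k−1)f(k)/C(k) = k*(k + 3)/2.
s_(k+1) − s_k = 3/(k**2 + 5*k + 6) = t_k.
Evaluate: s_(n+1) = 3*(n + 1)/(2*(n + 3)); subtract s_(1) = 1/2 ⇒ S(n) = n/(n + 3).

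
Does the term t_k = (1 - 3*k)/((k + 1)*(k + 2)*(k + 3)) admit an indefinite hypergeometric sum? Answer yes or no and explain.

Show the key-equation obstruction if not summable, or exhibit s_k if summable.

The ratio is (k + 1)*(3*k + 2)/((k + 4)*(3*k - 1)).
Gosper form: A/B · C(k+1)/C(k) with A=k + 1, B=k + 4, C=k - 1/3.
Set up (k + 1)·f(k+1) − (k + 3)·f(k) − (k - 1/3) = 0.
deg f ≤ 2 (via 1,1,1).
Solving with deg f ≤ 2: f(k) = k*(k - 3)/6.
Get s_k = R·t_k = k*(3 - k)/(2*(k + 1)*(k + 2)) with R(k) = B(k−1)f(k)/C(k) = k*(k - 3)*(k + 3)/(2*(3*k - 1)).
Check: Δs_k = (1 - 3*k)/(k**3 + 6*k**2 + 11*k + 6). ✓

Yes. s_k = k*(3 - k)/(2*(k + 1)*(k + 2)).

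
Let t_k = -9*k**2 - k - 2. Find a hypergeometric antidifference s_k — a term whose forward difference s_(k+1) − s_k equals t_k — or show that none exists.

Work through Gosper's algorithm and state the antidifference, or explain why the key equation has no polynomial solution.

s_k = k*(-3*k**2 + 4*k - 3)

r(k) = (k + 9*(k + 1)**2 + 3)/(9*k**2 + k + 2) after simplifying.
Normal form (A,B,C) = (1, 1, k**2 + k/9 + 2/9).
Key eq: (1)·f(k+1) = (1)·f(k) + (k**2 + k/9 + 2/9).
Degrees (0,0,2) ⇒ d ≤ 3.
A polynomial solution: f(k) = k*(3*k**2 - 4*k + 3)/9.
Then R = B(k−1)f/C = k*(3*k**2 - 4*k + 3)/(9*k**2 + k + 2), so s_k = R(k)·t_k = k*(-3*k**2 + 4*k - 3).
Δs = -9*k**2 - k - 2, as required.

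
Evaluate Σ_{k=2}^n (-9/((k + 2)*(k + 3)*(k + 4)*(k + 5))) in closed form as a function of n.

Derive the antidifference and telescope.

Compute t_(k+1)/t_k: get (k + 2)/(k + 6).
Normal form (A,B,C) = (k + 2, k + 6, 1).
Solve (k + 2)·f(k+1) − (k + 5)·f(k) = 1.
Degrees (1,1,0) ⇒ d ≤ 3.
Coefficient equations give f(k) = k*(k**2 + 9*k + 26)/72.
R(k) = B(k−1)·f(k)/C(k) = k*(k + 5)*(k**2 + 9*k + 26)/72; s_k = R·t_k = k*(-k**2 - 9*k - 26)/(8*(k + 2)*(k + 3)*(k + 4)).
s_(k+1) − s_k = -9/(k**4 + 14*k**3 + 71*k**2 + 154*k + 120) = t_k.
Σ_(k=2)^n t_k = s_(n+1) − s_(2) = ((-n**3 - 12*n**2 - 47*n - 36)/(8*(n**3 + 12*n**2 + 47*n + 60))) − (-1/10), i.e. (-n**3 - 12*n**2 - 47*n + 60)/(40*(n**3 + 12*n**2 + 47*n + 60)).

S(n) = (-n**3 - 12*n**2 - 47*n + 60)/(40*(n**3 + 12*n**2 + 47*n + 60))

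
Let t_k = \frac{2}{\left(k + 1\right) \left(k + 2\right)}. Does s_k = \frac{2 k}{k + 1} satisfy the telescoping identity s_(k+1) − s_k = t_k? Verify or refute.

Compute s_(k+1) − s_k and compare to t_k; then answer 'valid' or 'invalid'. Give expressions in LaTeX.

valid; difference matches t_k

s_(k+1) = 2*(k + 1)/(k + 2)
s_(k+1) − s_k = 2/(k**2 + 3*k + 2)
(s_(k+1) − s_k) − t_k = 0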